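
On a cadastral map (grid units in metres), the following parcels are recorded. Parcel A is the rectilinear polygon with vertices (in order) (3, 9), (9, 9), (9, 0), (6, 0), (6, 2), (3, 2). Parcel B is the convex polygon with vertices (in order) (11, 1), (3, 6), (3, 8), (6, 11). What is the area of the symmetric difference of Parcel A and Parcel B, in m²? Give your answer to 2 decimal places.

29.00

|Parcel A| = 48, |Parcel B| = 30.5, |Parcel A∩Parcel B| = 24.75.
|Parcel A △ Parcel B| = |Parcel A| + |Parcel B| − 2·|Parcel A∩Parcel B| = 48 + 30.5 − 49.5 = 29.00.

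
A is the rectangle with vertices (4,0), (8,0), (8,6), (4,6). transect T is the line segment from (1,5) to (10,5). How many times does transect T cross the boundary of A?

The segment meets the boundary at (8,5), (4,5).

2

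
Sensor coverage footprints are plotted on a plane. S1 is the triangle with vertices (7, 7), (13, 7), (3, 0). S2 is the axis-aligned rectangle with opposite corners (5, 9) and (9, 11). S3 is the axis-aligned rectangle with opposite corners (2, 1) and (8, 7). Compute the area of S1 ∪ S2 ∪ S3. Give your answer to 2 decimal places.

By inclusion–exclusion:
Individual areas: |S1| = 21, |S2| = 8, |S3| = 36.
|S1∩S2| = 0.
|S1∩S3| = 11.8214.
|S2∩S3| = 0 (no overlap).
|S1∩S2∩S3| = 0.
|S1 ∪ S2 ∪ S3| = 65 − 11.8214 + 0 = 53.18.

53.18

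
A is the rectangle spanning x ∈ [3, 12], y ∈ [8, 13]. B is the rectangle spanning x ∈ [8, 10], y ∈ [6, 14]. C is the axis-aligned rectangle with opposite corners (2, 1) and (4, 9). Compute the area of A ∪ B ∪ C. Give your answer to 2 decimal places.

66.00

By inclusion–exclusion:
Individual areas: |A| = 45, |B| = 16, |C| = 16.
|A∩B|: x∈[8,10], y∈[8,13] → 2·5 = 10.
|A∩C|: x∈[3,4], y∈[8,9] → 1·1 = 1.
|B∩C| = 0 (no overlap).
|A∩B∩C| = 0.
|A ∪ B ∪ C| = 77 − 11 + 0 = 66.00.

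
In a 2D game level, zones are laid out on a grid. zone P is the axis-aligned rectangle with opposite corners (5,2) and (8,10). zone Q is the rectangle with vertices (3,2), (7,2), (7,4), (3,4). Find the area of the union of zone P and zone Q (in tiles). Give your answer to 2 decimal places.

By inclusion–exclusion:
Individual areas: |zone P| = 24, |zone Q| = 8.
|zone P∩zone Q|: x∈[5,7], y∈[2,4] → 2·2 = 4.
|zone P ∪ zone Q| = 32 − 4 = 28.00.

28.00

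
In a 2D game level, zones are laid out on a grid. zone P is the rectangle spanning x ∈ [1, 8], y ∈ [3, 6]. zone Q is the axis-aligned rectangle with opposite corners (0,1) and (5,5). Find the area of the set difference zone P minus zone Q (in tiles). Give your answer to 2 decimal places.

|zone P∩zone Q|: x∈[1,5], y∈[3,5] → 4·2 = 8.
|zone P| = 21.
|zone P ∖ zone Q| = |zone P| − |zone P∩zone Q| = 21 − 8 = 13.00.

13.00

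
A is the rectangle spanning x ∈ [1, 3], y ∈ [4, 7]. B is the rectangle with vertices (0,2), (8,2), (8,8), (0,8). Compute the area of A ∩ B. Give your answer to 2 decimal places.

6.00

|A∩B|: x∈[1,3], y∈[4,7] → 2·3 = 6.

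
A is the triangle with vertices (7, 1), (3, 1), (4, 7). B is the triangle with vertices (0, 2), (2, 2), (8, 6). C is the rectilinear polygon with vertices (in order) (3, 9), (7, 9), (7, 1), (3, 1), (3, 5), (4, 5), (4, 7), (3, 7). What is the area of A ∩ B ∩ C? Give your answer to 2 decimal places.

The intersection is the polygon with vertices (5.2,4.6), (5.375,4.25), (3.312,2.875), (3.454,3.727).
By the shoelace formula its area is 1.16.

1.16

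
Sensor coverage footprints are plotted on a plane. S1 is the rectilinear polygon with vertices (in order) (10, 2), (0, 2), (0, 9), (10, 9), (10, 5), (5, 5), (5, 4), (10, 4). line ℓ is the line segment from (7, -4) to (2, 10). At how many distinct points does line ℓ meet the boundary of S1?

The segment meets the boundary at (2.357,9), (4.857,2).

2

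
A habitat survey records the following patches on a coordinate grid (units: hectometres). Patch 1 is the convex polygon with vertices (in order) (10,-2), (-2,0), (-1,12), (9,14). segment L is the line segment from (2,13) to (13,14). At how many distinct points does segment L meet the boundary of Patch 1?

The segment meets the boundary at (9.023,13.638), (5.667,13.333).

2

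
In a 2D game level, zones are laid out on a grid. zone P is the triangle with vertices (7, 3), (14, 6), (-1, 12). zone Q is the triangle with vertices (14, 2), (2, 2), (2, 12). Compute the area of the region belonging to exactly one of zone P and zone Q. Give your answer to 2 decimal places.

47.27

|zone P| = 43.5, |zone Q| = 60, |zone P∩zone Q| = 28.1156.
|zone P △ zone Q| = |zone P| + |zone Q| − 2·|zone P∩zone Q| = 43.5 + 60 − 56.2312 = 47.27.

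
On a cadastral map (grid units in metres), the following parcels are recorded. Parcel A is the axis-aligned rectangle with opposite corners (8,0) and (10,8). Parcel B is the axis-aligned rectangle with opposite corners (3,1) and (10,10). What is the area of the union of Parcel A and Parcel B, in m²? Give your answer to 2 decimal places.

65.00

By inclusion–exclusion:
Individual areas: |Parcel A| = 16, |Parcel B| = 63.
|Parcel A∩Parcel B|: x∈[8,10], y∈[1,8] → 2·7 = 14.
|Parcel A ∪ Parcel B| = 79 − 14 = 65.00.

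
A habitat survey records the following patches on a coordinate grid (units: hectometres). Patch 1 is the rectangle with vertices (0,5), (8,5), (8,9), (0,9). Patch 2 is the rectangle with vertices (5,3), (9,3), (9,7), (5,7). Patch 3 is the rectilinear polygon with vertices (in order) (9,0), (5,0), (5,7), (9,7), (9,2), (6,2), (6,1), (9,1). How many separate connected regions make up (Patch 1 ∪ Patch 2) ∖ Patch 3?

(Patch 1 ∪ Patch 2) ∖ Patch 3 is a single connected region.

1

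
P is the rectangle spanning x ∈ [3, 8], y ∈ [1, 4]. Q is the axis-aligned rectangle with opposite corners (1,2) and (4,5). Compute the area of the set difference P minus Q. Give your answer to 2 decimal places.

13.00

|P∩Q|: x∈[3,4], y∈[2,4] → 1·2 = 2.
|P| = 15.
|P ∖ Q| = |P| − |P∩Q| = 15 − 2 = 13.00.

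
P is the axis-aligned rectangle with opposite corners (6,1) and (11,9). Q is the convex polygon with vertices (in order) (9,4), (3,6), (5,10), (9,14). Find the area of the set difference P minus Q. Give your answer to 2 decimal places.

|P| = 40, |P∩Q| = 13.5.
|P ∖ Q| = |P| − |P∩Q| = 40 − 13.5 = 26.50.

26.50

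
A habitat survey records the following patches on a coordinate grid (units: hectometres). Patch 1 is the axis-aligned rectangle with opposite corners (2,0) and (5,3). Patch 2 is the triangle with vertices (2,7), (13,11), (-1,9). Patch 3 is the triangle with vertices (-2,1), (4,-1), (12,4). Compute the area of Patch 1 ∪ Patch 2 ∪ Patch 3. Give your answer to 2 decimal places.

By inclusion–exclusion:
Individual areas: |Patch 1| = 9, |Patch 2| = 17, |Patch 3| = 23.
|Patch 1∩Patch 2| = 0.
|Patch 1∩Patch 3| = 6.5357.
|Patch 2∩Patch 3| = 0.
|Patch 1∩Patch 2∩Patch 3| = 0.
|Patch 1 ∪ Patch 2 ∪ Patch 3| = 49 − 6.5357 + 0 = 42.46.

42.46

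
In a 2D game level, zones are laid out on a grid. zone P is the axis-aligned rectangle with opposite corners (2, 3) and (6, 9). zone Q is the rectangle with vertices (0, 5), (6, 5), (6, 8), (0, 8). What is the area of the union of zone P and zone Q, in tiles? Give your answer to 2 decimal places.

By inclusion–exclusion:
Individual areas: |zone P| = 24, |zone Q| = 18.
|zone P∩zone Q|: x∈[2,6], y∈[5,8] → 4·3 = 12.
|zone P ∪ zone Q| = 42 − 12 = 30.00.

30.00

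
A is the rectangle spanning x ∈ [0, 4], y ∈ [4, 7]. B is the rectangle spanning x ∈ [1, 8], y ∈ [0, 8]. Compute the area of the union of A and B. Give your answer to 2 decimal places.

59.00

By inclusion–exclusion:
Individual areas: |A| = 12, |B| = 56.
|A∩B|: x∈[1,4], y∈[4,7] → 3·3 = 9.
|A ∪ B| = 68 − 9 = 59.00.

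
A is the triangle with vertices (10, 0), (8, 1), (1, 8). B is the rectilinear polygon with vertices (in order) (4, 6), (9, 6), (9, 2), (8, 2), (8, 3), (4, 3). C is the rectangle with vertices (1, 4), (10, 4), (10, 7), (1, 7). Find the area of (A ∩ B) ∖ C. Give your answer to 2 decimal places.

0.56

|A ∩ B| = 1.0625.
|(A ∩ B) ∩ C| = 0.5.
|(A ∩ B) ∖ C| = 1.0625 − 0.5 = 0.56.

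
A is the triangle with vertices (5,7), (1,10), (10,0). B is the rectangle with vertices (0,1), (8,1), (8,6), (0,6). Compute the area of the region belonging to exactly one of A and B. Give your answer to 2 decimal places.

|A| = 6.5, |B| = 40, |A∩B| = 2.7651.
|A △ B| = |A| + |B| − 2·|A∩B| = 6.5 + 40 − 5.5302 = 40.97.

40.97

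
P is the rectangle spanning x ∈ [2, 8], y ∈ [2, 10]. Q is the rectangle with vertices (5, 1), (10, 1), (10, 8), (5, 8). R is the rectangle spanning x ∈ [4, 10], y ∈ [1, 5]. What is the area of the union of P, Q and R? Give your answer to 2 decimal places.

66.00

By inclusion–exclusion:
Individual areas: |P| = 48, |Q| = 35, |R| = 24.
|P∩Q|: x∈[5,8], y∈[2,8] → 3·6 = 18.
|P∩R|: x∈[4,8], y∈[2,5] → 4·3 = 12.
|Q∩R|: x∈[5,10], y∈[1,5] → 5·4 = 20.
|P∩Q∩R| = 9.
|P ∪ Q ∪ R| = 107 − 50 + 9 = 66.00.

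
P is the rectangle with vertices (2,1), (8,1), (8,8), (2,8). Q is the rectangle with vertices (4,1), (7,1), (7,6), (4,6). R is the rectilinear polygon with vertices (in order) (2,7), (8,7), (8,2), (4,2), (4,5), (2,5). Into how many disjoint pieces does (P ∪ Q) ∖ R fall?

2

(P ∪ Q) ∖ R splits into 2 disjoint pieces (area 12, area 6).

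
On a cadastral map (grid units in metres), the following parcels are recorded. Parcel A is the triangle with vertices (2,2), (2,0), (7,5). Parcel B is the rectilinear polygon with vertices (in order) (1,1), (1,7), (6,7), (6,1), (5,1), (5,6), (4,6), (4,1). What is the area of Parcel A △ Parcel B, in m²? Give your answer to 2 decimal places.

23.40

|Parcel A| = 5, |Parcel B| = 25, |Parcel A∩Parcel B| = 3.3.
|Parcel A △ Parcel B| = |Parcel A| + |Parcel B| − 2·|Parcel A∩Parcel B| = 5 + 25 − 6.6 = 23.40.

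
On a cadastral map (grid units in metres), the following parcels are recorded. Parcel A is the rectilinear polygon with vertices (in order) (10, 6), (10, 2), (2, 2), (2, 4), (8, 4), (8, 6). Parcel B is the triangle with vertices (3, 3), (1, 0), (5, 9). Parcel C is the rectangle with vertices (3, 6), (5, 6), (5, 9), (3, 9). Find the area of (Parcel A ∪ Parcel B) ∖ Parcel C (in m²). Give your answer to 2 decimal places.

|Parcel A ∪ Parcel B| = 21.8472.
|(Parcel A ∪ Parcel B) ∩ Parcel C| = 0.5.
|(Parcel A ∪ Parcel B) ∖ Parcel C| = 21.8472 − 0.5 = 21.35.

21.35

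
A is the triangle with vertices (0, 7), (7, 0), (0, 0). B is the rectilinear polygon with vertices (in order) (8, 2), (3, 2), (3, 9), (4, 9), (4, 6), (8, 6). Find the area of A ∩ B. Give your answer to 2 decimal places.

2.00

The intersection is the polygon with vertices (5,2), (3,2), (3,4).
By the shoelace formula its area is 2.00.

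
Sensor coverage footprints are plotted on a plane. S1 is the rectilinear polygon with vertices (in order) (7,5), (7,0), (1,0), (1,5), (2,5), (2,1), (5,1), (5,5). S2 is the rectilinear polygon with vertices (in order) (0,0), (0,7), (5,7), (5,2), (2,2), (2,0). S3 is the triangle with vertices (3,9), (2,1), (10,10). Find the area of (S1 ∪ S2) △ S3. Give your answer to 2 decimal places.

|S1 ∪ S2| = 42.
|(S1 ∪ S2) ∩ S3| = 10.4792.
|(S1 ∪ S2) △ S3| = 42 + 27.5 − 20.9583 = 48.54.

48.54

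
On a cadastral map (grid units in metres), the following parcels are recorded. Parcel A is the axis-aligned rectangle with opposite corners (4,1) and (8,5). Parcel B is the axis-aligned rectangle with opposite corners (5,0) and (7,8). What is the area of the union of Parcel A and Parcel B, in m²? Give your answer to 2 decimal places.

24.00

By inclusion–exclusion:
Individual areas: |Parcel A| = 16, |Parcel B| = 16.
|Parcel A∩Parcel B|: x∈[5,7], y∈[1,5] → 2·4 = 8.
|Parcel A ∪ Parcel B| = 32 − 8 = 24.00.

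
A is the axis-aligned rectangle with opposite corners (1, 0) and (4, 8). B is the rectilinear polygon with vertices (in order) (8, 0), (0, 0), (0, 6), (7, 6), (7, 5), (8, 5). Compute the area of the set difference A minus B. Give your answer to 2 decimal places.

6.00

|A| = 24, |A∩B| = 18.
|A ∖ B| = |A| − |A∩B| = 24 − 18 = 6.00.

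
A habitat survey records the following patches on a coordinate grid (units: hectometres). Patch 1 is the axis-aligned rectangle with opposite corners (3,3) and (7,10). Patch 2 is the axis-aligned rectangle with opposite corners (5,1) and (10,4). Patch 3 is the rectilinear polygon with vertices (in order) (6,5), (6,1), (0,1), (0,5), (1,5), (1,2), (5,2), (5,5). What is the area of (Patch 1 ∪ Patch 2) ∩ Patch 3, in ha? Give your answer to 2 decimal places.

4.00

The region (Patch 1 ∪ Patch 2) ∩ Patch 3 is the polygon with vertices (5,1), (5,2), (5,3), (5,5), (6,5), (6,1).
By the shoelace formula its area is 4.00.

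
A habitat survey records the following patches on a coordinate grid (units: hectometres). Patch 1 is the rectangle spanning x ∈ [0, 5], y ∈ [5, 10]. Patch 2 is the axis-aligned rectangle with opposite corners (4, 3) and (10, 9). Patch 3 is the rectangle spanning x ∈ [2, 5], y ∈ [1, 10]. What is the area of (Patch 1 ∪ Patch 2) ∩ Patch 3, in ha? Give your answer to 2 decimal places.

17.00

The region (Patch 1 ∪ Patch 2) ∩ Patch 3 is the polygon with vertices (5,10), (5,9), (5,3), (4,3), (4,5), (2,5), (2,10).
By the shoelace formula its area is 17.00.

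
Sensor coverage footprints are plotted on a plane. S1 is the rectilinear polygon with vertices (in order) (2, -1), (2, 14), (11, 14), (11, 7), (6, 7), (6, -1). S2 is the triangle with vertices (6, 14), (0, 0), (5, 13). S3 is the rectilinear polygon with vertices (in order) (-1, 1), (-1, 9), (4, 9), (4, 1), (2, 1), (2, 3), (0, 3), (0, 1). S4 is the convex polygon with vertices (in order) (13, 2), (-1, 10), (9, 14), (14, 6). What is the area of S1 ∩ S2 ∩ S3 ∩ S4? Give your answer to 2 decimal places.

The intersection is the polygon with vertices (3.857,9), (3.246,7.574), (2.973,7.73), (3.462,9).
By the shoelace formula its area is 0.49.

0.49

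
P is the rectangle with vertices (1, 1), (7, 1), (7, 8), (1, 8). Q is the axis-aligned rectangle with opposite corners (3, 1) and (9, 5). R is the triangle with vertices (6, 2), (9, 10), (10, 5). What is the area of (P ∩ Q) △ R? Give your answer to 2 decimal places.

25.58

|P ∩ Q| = 16.
|(P ∩ Q) ∩ R| = 0.9583.
|(P ∩ Q) △ R| = 16 + 11.5 − 1.9167 = 25.58.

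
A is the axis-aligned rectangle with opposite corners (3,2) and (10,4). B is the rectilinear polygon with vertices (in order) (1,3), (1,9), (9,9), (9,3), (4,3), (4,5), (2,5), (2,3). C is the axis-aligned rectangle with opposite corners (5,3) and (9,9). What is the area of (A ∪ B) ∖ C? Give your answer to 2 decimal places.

29.00

|A ∪ B| = 53.
|(A ∪ B) ∩ C| = 24.
|(A ∪ B) ∖ C| = 53 − 24 = 29.00.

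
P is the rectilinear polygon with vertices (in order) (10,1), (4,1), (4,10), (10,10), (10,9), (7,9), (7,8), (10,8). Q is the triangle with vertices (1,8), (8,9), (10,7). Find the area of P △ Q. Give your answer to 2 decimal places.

|P| = 51, |Q| = 8, |P∩Q| = 5.4286.
|P △ Q| = |P| + |Q| − 2·|P∩Q| = 51 + 8 − 10.8571 = 48.14.

48.14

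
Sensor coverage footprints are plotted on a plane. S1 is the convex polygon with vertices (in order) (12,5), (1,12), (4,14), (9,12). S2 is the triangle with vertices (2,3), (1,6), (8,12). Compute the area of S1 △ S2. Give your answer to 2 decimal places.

|S1| = 36, |S2| = 13.5, |S1∩S2| = 1.999.
|S1 △ S2| = |S1| + |S2| − 2·|S1∩S2| = 36 + 13.5 − 3.998 = 45.50.

45.50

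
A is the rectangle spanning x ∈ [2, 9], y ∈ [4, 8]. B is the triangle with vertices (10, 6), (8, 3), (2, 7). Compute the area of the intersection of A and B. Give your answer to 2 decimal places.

The intersection is the polygon with vertices (9,4.5), (8.667,4), (6.5,4), (2,7), (9,6.125).
By the shoelace formula its area is 11.10.

11.10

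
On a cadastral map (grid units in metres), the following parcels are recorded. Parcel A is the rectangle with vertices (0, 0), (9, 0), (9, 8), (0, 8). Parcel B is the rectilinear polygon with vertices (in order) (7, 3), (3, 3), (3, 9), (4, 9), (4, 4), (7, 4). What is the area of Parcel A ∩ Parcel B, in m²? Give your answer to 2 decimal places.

The intersection is the polygon with vertices (4,8), (4,4), (7,4), (7,3), (3,3), (3,8).
By the shoelace formula its area is 8.00.

8.00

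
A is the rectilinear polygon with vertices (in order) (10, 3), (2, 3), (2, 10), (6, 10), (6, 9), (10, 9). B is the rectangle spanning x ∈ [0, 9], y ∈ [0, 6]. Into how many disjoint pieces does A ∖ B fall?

1

A ∖ B is a single connected region.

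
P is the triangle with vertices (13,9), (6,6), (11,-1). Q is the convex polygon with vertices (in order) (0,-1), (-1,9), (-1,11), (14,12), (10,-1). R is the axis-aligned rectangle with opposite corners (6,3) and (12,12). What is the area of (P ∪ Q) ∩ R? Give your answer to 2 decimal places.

51.90

The region (P ∪ Q) ∩ R is the polygon with vertices (12,11.867), (12,4), (11.8,3), (6,3), (6,11.467).
By the shoelace formula its area is 51.90.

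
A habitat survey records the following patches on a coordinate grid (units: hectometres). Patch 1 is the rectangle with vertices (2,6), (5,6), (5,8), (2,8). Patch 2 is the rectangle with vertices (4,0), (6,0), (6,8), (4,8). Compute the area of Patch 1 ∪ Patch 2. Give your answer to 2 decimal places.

20.00

By inclusion–exclusion:
Individual areas: |Patch 1| = 6, |Patch 2| = 16.
|Patch 1∩Patch 2|: x∈[4,5], y∈[6,8] → 1·2 = 2.
|Patch 1 ∪ Patch 2| = 22 − 2 = 20.00.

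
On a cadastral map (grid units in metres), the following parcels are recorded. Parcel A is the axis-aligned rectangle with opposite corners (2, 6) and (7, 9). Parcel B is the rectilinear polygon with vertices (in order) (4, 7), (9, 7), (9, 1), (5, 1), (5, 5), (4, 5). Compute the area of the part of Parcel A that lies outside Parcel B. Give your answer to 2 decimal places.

|Parcel A| = 15, |Parcel A∩Parcel B| = 3.
|Parcel A ∖ Parcel B| = |Parcel A| − |Parcel A∩Parcel B| = 15 − 3 = 12.00.

12.00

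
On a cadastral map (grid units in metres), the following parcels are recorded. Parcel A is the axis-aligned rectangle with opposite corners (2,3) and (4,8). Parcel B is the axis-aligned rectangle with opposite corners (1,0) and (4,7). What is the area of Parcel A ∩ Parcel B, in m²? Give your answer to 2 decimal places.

8.00

|Parcel A∩Parcel B|: x∈[2,4], y∈[3,7] → 2·4 = 8.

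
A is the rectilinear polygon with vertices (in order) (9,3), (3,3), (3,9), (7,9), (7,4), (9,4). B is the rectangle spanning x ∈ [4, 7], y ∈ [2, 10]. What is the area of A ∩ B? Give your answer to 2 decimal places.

The intersection is the polygon with vertices (4,3), (4,9), (7,9), (7,4), (7,3).
By the shoelace formula its area is 18.00.

18.00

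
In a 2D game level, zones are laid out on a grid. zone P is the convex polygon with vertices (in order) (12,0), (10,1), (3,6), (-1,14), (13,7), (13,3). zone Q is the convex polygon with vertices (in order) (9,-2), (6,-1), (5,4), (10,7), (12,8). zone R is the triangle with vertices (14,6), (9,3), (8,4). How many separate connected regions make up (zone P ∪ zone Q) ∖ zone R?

1

(zone P ∪ zone Q) ∖ zone R is a single connected region.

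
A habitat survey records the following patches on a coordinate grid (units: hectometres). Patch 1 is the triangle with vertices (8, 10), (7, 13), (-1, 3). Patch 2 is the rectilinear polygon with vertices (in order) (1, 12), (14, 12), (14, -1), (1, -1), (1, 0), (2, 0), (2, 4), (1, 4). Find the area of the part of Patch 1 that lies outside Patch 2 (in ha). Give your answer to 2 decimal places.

|Patch 1| = 17, |Patch 1∩Patch 2| = 15.4889.
|Patch 1 ∖ Patch 2| = |Patch 1| − |Patch 1∩Patch 2| = 17 − 15.4889 = 1.51.

1.51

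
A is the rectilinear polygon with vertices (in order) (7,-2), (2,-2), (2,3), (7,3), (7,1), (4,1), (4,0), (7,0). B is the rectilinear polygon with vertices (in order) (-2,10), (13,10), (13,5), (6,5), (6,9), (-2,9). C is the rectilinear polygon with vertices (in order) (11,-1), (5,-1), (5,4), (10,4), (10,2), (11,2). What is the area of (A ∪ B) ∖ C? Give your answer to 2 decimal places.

|A ∪ B| = 65.
|(A ∪ B) ∩ C| = 6.
|(A ∪ B) ∖ C| = 65 − 6 = 59.00.

59.00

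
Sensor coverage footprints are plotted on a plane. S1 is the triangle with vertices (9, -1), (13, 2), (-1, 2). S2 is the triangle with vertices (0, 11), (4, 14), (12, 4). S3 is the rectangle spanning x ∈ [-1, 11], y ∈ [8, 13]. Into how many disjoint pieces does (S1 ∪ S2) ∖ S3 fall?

(S1 ∪ S2) ∖ S3 splits into 3 disjoint pieces (area 21, area 1.0667, area 7.3143).

3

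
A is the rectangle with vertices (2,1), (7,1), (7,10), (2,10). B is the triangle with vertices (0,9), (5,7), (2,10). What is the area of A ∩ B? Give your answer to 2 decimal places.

2.70

The intersection is the polygon with vertices (2,10), (5,7), (2,8.2).
By the shoelace formula its area is 2.70.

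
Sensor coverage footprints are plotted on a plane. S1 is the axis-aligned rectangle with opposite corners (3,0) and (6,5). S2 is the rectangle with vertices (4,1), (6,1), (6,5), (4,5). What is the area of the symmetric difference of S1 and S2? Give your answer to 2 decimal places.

7.00

|S1∩S2|: x∈[4,6], y∈[1,5] → 2·4 = 8.
|S1 △ S2| = |S1| + |S2| − 2·|S1∩S2| = 15 + 8 − 16 = 7.00.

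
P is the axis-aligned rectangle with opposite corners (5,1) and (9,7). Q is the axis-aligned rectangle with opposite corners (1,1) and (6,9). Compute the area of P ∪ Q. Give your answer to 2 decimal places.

58.00

By inclusion–exclusion:
Individual areas: |P| = 24, |Q| = 40.
|P∩Q|: x∈[5,6], y∈[1,7] → 1·6 = 6.
|P ∪ Q| = 64 − 6 = 58.00.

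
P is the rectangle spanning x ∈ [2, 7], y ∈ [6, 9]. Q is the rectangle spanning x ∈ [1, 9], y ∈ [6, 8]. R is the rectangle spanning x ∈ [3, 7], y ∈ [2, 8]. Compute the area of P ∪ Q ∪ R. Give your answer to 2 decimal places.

37.00

By inclusion–exclusion:
Individual areas: |P| = 15, |Q| = 16, |R| = 24.
|P∩Q|: x∈[2,7], y∈[6,8] → 5·2 = 10.
|P∩R|: x∈[3,7], y∈[6,8] → 4·2 = 8.
|Q∩R|: x∈[3,7], y∈[6,8] → 4·2 = 8.
|P∩Q∩R| = 8.
|P ∪ Q ∪ R| = 55 − 26 + 8 = 37.00.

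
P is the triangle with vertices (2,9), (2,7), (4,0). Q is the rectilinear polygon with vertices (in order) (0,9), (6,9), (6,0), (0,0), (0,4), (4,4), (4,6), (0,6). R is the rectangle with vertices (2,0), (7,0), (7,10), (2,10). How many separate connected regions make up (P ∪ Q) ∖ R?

(P ∪ Q) ∖ R splits into 2 disjoint pieces (area 6, area 8).

2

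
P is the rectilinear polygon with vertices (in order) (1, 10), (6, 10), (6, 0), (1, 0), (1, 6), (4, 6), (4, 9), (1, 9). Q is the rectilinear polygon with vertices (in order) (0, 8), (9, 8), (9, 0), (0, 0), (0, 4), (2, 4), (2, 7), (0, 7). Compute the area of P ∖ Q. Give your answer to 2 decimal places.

9.00

|P| = 41, |P∩Q| = 32.
|P ∖ Q| = |P| − |P∩Q| = 41 − 32 = 9.00.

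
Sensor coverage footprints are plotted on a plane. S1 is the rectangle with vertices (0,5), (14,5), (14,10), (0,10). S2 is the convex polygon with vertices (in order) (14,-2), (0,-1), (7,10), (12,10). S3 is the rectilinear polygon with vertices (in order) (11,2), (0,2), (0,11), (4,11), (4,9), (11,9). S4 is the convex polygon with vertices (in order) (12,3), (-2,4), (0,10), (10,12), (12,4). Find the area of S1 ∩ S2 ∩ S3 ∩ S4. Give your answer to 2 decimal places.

The intersection is the polygon with vertices (6.364,9), (10.75,9), (11,8), (11,5), (3.818,5).
By the shoelace formula its area is 23.51.

23.51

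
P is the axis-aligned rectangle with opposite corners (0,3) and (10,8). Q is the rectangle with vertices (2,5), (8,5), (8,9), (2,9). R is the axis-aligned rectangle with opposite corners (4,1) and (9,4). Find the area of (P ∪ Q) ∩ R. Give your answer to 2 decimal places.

5.00

The region (P ∪ Q) ∩ R is the polygon with vertices (4,3), (4,4), (9,4), (9,3).
By the shoelace formula its area is 5.00.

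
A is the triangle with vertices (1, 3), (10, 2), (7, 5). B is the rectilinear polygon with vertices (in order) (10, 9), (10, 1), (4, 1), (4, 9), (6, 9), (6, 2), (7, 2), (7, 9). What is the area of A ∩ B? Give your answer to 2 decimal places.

7.56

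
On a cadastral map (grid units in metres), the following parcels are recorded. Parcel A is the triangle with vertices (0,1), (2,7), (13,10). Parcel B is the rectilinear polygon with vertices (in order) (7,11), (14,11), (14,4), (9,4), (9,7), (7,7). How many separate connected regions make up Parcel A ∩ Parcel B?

Parcel A ∩ Parcel B is a single connected region.

1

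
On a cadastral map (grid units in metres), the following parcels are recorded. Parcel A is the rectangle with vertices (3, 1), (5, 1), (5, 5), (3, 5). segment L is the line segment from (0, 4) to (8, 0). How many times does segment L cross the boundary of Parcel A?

2

The segment meets the boundary at (5,1.5), (3,2.5).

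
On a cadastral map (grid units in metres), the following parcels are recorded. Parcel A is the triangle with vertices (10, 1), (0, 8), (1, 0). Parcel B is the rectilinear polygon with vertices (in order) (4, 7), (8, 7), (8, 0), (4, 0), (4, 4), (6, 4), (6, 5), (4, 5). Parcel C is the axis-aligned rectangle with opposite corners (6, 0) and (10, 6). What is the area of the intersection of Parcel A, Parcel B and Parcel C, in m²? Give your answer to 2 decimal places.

The intersection is the polygon with vertices (8,0.778), (6,0.556), (6,3.8), (8,2.4).
By the shoelace formula its area is 4.87.

4.87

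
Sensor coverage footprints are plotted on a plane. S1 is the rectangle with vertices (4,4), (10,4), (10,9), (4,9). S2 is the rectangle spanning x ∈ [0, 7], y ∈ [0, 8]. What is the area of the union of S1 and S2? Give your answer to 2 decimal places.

By inclusion–exclusion:
Individual areas: |S1| = 30, |S2| = 56.
|S1∩S2|: x∈[4,7], y∈[4,8] → 3·4 = 12.
|S1 ∪ S2| = 86 − 12 = 74.00.

74.00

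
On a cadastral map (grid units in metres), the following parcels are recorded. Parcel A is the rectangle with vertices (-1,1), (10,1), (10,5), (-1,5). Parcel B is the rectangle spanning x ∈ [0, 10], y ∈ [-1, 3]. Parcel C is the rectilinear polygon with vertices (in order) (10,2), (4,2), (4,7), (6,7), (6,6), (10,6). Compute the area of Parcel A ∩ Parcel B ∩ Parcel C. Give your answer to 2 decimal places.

The intersection is the polygon with vertices (10,3), (10,2), (4,2), (4,3).
By the shoelace formula its area is 6.00.

6.00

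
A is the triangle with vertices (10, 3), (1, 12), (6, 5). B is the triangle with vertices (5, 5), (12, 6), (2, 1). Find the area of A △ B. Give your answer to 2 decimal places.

|A| = 9, |B| = 12.5, |A∩B| = 1.831.
|A △ B| = |A| + |B| − 2·|A∩B| = 9 + 12.5 − 3.662 = 17.84.

17.84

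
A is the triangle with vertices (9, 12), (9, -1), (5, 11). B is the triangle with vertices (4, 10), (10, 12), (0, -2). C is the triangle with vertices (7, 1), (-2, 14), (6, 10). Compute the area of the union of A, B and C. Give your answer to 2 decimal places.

By inclusion–exclusion:
Individual areas: |A| = 26, |B| = 32, |C| = 34.
|A∩B| = 8.7758.
|A∩C| = 1.1333.
|B∩C| = 12.945.
|A∩B∩C| = 1.1333.
|A ∪ B ∪ C| = 92 − 22.854 + 1.1333 = 70.28.

70.28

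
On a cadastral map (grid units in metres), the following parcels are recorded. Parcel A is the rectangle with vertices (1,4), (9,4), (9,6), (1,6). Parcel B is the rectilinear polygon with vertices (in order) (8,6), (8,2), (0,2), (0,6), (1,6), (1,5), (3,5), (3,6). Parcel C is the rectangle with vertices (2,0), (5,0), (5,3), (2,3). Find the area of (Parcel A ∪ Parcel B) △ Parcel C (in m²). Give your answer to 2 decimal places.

|Parcel A ∪ Parcel B| = 34.
|(Parcel A ∪ Parcel B) ∩ Parcel C| = 3.
|(Parcel A ∪ Parcel B) △ Parcel C| = 34 + 9 − 6 = 37.00.

37.00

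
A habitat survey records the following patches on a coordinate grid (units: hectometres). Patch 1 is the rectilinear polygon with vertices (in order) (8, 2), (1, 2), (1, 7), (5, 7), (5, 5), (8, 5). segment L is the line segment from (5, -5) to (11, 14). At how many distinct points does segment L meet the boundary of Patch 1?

The segment meets the boundary at (7.211,2), (8,4.5).

2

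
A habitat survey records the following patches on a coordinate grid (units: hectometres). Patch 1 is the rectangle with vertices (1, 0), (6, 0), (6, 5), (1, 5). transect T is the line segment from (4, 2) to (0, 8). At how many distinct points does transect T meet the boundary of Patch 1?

The segment meets the boundary at (2,5).

1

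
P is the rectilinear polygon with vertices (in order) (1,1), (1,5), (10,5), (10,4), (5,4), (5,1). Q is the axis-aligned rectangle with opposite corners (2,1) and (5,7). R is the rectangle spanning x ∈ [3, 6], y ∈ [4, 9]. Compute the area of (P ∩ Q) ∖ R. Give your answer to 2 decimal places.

10.00

|P ∩ Q| = 12.
|(P ∩ Q) ∩ R| = 2.
|(P ∩ Q) ∖ R| = 12 − 2 = 10.00.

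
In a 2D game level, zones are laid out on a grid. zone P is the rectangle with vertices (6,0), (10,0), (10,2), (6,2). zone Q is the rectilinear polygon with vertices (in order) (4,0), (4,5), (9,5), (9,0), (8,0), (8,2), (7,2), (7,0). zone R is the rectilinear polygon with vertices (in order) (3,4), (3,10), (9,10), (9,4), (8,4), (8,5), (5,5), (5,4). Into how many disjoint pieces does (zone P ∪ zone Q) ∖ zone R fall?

(zone P ∪ zone Q) ∖ zone R is a single connected region.

1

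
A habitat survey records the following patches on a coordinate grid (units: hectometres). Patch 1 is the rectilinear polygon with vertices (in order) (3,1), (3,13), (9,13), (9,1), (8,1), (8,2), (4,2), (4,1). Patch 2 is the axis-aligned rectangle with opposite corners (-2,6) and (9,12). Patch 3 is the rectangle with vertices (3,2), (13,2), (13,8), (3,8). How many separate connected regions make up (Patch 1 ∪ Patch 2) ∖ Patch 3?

3

(Patch 1 ∪ Patch 2) ∖ Patch 3 splits into 3 disjoint pieces (area 60, area 1, area 1).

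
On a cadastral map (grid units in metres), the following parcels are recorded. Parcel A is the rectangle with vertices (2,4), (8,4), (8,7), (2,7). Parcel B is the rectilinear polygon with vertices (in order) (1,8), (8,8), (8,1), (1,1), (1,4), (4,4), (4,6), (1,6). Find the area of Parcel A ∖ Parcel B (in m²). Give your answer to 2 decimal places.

|Parcel A| = 18, |Parcel A∩Parcel B| = 14.
|Parcel A ∖ Parcel B| = |Parcel A| − |Parcel A∩Parcel B| = 18 − 14 = 4.00.

4.00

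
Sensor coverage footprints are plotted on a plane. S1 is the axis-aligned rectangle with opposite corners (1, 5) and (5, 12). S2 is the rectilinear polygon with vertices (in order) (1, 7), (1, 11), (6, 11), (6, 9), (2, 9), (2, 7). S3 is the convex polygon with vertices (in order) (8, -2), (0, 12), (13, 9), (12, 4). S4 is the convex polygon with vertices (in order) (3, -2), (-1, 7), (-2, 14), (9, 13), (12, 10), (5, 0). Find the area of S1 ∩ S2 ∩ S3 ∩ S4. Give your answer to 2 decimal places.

The intersection is the polygon with vertices (2,8.5), (1,10.25), (1,11), (4.333,11), (5,10.846), (5,9), (2,9).
By the shoelace formula its area is 7.57.

7.57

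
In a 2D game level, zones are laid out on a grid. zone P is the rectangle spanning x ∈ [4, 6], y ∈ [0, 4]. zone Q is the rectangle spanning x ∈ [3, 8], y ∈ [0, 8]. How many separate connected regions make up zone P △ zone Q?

1

zone P △ zone Q is a single connected region.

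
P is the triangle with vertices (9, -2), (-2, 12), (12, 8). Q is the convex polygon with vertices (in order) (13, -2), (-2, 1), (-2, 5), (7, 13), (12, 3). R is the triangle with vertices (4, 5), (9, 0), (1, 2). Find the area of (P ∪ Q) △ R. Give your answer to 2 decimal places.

|P ∪ Q| = 143.8608.
|(P ∪ Q) ∩ R| = 15.
|(P ∪ Q) △ R| = 143.8608 + 15 − 30 = 128.86.

128.86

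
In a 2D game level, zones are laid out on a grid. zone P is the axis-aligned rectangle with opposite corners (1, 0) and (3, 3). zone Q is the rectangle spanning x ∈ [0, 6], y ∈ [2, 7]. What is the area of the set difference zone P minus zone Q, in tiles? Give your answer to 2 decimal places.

4.00

|zone P∩zone Q|: x∈[1,3], y∈[2,3] → 2·1 = 2.
|zone P| = 6.
|zone P ∖ zone Q| = |zone P| − |zone P∩zone Q| = 6 − 2 = 4.00.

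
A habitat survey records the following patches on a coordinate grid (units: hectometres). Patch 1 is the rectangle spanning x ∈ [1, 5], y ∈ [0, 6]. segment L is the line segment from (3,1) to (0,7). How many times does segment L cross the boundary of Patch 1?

1

The segment meets the boundary at (1,5).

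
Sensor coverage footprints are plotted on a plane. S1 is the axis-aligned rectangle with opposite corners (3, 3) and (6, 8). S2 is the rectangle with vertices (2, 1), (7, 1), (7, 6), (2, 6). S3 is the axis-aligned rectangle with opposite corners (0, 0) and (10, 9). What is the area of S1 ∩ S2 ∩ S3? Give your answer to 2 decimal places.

The intersection is the polygon with vertices (3,3), (3,6), (6,6), (6,3).
By the shoelace formula its area is 9.00.

9.00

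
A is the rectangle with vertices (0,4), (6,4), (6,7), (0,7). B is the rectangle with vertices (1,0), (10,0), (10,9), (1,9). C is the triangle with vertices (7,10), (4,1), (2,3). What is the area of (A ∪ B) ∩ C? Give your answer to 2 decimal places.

The region (A ∪ B) ∩ C is the polygon with vertices (6.667,9), (4,1), (2,3), (6.286,9).
By the shoelace formula its area is 11.81.

11.81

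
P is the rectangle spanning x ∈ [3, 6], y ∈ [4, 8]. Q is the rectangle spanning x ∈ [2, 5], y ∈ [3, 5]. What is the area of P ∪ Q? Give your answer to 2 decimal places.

By inclusion–exclusion:
Individual areas: |P| = 12, |Q| = 6.
|P∩Q|: x∈[3,5], y∈[4,5] → 2·1 = 2.
|P ∪ Q| = 18 − 2 = 16.00.

16.00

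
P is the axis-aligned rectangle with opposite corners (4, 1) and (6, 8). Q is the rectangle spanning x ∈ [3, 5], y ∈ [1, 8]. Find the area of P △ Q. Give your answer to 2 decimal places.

|P∩Q|: x∈[4,5], y∈[1,8] → 1·7 = 7.
|P △ Q| = |P| + |Q| − 2·|P∩Q| = 14 + 14 − 14 = 14.00.

14.00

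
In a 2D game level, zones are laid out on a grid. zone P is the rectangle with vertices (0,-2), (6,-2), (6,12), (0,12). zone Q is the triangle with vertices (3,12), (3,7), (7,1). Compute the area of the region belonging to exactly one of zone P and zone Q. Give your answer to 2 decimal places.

75.25

|zone P| = 84, |zone Q| = 10, |zone P∩zone Q| = 9.375.
|zone P △ zone Q| = |zone P| + |zone Q| − 2·|zone P∩zone Q| = 84 + 10 − 18.75 = 75.25.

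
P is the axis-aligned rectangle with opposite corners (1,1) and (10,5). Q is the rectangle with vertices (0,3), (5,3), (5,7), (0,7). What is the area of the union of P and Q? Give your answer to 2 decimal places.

48.00

By inclusion–exclusion:
Individual areas: |P| = 36, |Q| = 20.
|P∩Q|: x∈[1,5], y∈[3,5] → 4·2 = 8.
|P ∪ Q| = 56 − 8 = 48.00.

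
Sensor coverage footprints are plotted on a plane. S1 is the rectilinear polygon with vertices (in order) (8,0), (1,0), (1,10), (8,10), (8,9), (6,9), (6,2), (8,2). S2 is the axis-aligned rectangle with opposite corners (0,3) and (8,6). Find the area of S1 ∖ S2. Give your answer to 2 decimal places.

41.00

|S1| = 56, |S1∩S2| = 15.
|S1 ∖ S2| = |S1| − |S1∩S2| = 56 − 15 = 41.00.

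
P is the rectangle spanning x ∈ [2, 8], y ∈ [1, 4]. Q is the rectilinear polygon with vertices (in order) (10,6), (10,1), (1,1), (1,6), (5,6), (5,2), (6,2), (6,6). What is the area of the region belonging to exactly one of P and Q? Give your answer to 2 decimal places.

27.00

|P| = 18, |Q| = 41, |P∩Q| = 16.
|P △ Q| = |P| + |Q| − 2·|P∩Q| = 18 + 41 − 32 = 27.00.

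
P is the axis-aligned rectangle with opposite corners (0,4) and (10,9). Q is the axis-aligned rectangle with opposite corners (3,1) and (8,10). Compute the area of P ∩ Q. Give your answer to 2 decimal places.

25.00

|P∩Q|: x∈[3,8], y∈[4,9] → 5·5 = 25.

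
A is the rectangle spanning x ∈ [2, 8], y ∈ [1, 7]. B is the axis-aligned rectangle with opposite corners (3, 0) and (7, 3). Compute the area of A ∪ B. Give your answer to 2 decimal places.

40.00

By inclusion–exclusion:
Individual areas: |A| = 36, |B| = 12.
|A∩B|: x∈[3,7], y∈[1,3] → 4·2 = 8.
|A ∪ B| = 48 − 8 = 40.00.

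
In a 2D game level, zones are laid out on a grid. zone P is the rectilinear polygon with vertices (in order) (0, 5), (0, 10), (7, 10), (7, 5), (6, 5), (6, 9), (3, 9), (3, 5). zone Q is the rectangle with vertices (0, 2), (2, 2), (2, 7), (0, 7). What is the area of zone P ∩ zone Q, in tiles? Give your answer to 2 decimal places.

The intersection is the polygon with vertices (0,7), (2,7), (2,5), (0,5).
By the shoelace formula its area is 4.00.

4.00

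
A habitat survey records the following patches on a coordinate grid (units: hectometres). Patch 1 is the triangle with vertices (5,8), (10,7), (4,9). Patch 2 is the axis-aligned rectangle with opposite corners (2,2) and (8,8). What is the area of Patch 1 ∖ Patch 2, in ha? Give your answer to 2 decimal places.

1.27

|Patch 1| = 2, |Patch 1∩Patch 2| = 0.7333.
|Patch 1 ∖ Patch 2| = |Patch 1| − |Patch 1∩Patch 2| = 2 − 0.7333 = 1.27.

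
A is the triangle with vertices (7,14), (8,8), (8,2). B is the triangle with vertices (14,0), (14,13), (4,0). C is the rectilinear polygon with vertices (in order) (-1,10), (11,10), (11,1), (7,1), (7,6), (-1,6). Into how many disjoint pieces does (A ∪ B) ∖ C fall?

(A ∪ B) ∖ C splits into 2 disjoint pieces (area 43, area 0.6667).

2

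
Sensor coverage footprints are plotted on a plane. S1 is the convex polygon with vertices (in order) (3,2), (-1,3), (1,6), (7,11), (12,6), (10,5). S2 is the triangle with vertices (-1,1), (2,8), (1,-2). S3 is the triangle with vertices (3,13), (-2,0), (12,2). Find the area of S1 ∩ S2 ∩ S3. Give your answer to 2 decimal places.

The intersection is the polygon with vertices (1.222,6.185), (1.873,6.727), (1.439,2.39), (-0.226,2.807).
By the shoelace formula its area is 4.41.

4.41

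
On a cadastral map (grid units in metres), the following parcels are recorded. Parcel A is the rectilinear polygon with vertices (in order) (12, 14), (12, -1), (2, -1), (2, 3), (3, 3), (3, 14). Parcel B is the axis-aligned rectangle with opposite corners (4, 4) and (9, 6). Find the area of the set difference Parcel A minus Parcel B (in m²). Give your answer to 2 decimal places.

129.00

|Parcel A| = 139, |Parcel A∩Parcel B| = 10.
|Parcel A ∖ Parcel B| = |Parcel A| − |Parcel A∩Parcel B| = 139 − 10 = 129.00.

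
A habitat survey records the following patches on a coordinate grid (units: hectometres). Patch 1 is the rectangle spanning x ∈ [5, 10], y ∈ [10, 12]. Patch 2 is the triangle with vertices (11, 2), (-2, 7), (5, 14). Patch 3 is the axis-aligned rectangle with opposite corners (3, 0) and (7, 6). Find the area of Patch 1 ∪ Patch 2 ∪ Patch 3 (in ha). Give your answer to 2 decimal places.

By inclusion–exclusion:
Individual areas: |Patch 1| = 10, |Patch 2| = 63, |Patch 3| = 24.
|Patch 1∩Patch 2| = 3.
|Patch 1∩Patch 3| = 0 (no overlap).
|Patch 2∩Patch 3| = 6.7692.
|Patch 1∩Patch 2∩Patch 3| = 0.
|Patch 1 ∪ Patch 2 ∪ Patch 3| = 97 − 9.7692 + 0 = 87.23.

87.23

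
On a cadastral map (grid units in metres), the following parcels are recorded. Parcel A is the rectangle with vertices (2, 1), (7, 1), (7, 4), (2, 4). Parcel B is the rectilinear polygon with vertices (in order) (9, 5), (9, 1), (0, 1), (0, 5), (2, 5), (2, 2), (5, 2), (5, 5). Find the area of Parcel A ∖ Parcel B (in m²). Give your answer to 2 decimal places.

|Parcel A| = 15, |Parcel A∩Parcel B| = 9.
|Parcel A ∖ Parcel B| = |Parcel A| − |Parcel A∩Parcel B| = 15 − 9 = 6.00.

6.00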